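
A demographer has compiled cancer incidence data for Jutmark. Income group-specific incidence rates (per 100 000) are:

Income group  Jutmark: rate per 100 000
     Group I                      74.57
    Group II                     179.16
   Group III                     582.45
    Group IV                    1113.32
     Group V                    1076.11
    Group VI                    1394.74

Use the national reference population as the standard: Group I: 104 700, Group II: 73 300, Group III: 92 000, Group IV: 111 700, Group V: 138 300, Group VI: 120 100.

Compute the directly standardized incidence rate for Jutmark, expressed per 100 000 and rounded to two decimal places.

804.90

Standard total = 640 100; weights = 0.1636, 0.1145, 0.1437, 0.1745, 0.2161, 0.1876.
Standardized rate: 0.1636×74.57 + 0.1145×179.16 + 0.1437×582.45 + 0.1745×1113.32 + 0.2161×1076.11 + 0.1876×1394.74 = 804.9015 per 100 000.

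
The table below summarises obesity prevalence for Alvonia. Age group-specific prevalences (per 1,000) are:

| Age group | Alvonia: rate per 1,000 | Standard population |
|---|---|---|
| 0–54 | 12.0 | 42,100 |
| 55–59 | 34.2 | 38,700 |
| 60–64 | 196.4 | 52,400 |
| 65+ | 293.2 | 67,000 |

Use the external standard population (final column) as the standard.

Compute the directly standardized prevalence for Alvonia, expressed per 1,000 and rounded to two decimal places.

Standard total = 200,200; weights = 0.2103, 0.1933, 0.2617, 0.3347.
Standardized rate: 0.2103×12.0 + 0.1933×34.2 + 0.2617×196.4 + 0.3347×293.2 = 158.6638 per 1,000.

158.66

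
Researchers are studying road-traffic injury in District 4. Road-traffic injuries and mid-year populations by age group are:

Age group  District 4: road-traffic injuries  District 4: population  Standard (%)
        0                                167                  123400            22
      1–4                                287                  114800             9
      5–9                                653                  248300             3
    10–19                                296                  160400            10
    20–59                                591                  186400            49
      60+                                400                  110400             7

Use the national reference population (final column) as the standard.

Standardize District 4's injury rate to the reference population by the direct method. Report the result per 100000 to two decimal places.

259.34

Age-specific rates per 100000 for District 4: 135.33, 250.00, 262.99, 184.54, 317.06, 362.32.
Standard weights: 0.22, 0.09, 0.03, 0.10, 0.49, 0.07.
Standardized rate: 0.2200×135.33 + 0.0900×250.00 + 0.0300×262.99 + 0.1000×184.54 + 0.4900×317.06 + 0.0700×362.32 = 259.3384 per 100000.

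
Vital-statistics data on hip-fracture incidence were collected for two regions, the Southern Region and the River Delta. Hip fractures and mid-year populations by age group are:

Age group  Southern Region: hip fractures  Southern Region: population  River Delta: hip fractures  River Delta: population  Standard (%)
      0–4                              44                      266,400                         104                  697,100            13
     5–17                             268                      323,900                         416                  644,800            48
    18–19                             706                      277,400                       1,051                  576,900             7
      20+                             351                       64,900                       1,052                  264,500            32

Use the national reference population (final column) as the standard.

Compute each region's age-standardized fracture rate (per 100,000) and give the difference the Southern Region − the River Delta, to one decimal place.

Age-specific rates per 100,000 for the Southern Region: 16.52, 82.74, 254.51, 540.83.
For the River Delta: 14.92, 64.52, 182.18, 397.73.
Standard weights: 0.13, 0.48, 0.07, 0.32.
The Southern Region: 0.1300×16.52 + 0.4800×82.74 + 0.0700×254.51 + 0.3200×540.83 = 232.7448 per 100,000.
The River Delta: 0.1300×14.92 + 0.4800×64.52 + 0.0700×182.18 + 0.3200×397.73 = 172.9340 per 100,000.
Difference = 232.7448 − 172.9340 = 59.8108.

59.8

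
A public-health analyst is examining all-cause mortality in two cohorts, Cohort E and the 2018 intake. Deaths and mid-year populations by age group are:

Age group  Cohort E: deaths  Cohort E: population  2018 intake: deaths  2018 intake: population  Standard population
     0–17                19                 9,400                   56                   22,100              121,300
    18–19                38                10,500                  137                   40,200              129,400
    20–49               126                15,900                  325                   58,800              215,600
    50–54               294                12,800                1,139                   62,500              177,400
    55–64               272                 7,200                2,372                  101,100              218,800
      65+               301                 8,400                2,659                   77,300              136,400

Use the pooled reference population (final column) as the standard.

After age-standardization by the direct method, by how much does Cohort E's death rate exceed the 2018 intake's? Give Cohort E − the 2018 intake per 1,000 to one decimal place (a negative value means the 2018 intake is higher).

4.7

Age-specific rates per 1,000 for Cohort E: 2.021, 3.619, 7.925, 22.969, 37.778, 35.833.
For the 2018 intake: 2.534, 3.408, 5.527, 18.224, 23.462, 34.398.
Standard total = 998,900; weights = 0.1214, 0.1295, 0.2158, 0.1776, 0.2190, 0.1366.
Cohort E: 0.1214×2.021 + 0.1295×3.619 + 0.2158×7.925 + 0.1776×22.969 + 0.2190×37.778 + 0.1366×35.833 = 19.6718 per 1,000.
The 2018 intake: 0.1214×2.534 + 0.1295×3.408 + 0.2158×5.527 + 0.1776×18.224 + 0.2190×23.462 + 0.1366×34.398 = 15.0149 per 1,000.
Difference = 19.6718 − 15.0149 = 4.6569.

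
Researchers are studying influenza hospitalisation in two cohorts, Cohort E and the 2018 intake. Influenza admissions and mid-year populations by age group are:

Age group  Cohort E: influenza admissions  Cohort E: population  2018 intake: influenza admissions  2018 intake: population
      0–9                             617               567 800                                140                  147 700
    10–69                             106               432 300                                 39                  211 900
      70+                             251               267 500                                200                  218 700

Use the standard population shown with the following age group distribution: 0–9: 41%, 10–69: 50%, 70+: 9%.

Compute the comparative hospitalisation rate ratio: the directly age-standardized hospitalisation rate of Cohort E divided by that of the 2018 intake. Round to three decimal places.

Age-specific rates per 100 000 for Cohort E: 108.67, 24.52, 93.83.
For the 2018 intake: 94.79, 18.40, 91.45.
Standard weights: 0.41, 0.50, 0.09.
Cohort E: 0.4100×108.67 + 0.5000×24.52 + 0.0900×93.83 = 65.2575 per 100 000.
The 2018 intake: 0.4100×94.79 + 0.5000×18.40 + 0.0900×91.45 = 56.2955 per 100 000.
Ratio = 65.2575 ÷ 56.2955 = 1.15920.

1.159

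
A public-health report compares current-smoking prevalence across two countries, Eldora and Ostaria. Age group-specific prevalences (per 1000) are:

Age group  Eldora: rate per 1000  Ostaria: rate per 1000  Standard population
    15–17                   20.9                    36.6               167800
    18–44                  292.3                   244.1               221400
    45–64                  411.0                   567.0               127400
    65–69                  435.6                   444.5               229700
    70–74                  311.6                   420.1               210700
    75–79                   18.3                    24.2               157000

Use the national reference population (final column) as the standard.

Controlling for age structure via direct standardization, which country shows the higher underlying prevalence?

Ostaria

Standard total = 1114000; weights = 0.1506, 0.1987, 0.1144, 0.2062, 0.1891, 0.1409.
Eldora: 0.1506×20.9 + 0.1987×292.3 + 0.1144×411.0 + 0.2062×435.6 + 0.1891×311.6 + 0.1409×18.3 = 259.5765 per 1000.
Ostaria: 0.1506×36.6 + 0.1987×244.1 + 0.1144×567.0 + 0.2062×444.5 + 0.1891×420.1 + 0.1409×24.2 = 293.3906 per 1000.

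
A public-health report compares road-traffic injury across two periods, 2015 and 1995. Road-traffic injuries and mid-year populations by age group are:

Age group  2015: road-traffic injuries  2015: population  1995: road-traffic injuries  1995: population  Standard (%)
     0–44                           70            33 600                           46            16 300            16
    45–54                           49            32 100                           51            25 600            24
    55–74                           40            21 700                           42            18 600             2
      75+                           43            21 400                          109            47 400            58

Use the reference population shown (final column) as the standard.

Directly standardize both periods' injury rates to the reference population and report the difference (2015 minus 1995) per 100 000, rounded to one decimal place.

-40.7

Age-specific rates per 100 000 for 2015: 208.33, 152.65, 184.33, 200.93.
For 1995: 282.21, 199.22, 225.81, 229.96.
Standard weights: 0.16, 0.24, 0.02, 0.58.
2015: 0.1600×208.33 + 0.2400×152.65 + 0.0200×184.33 + 0.5800×200.93 = 190.1975 per 100 000.
1995: 0.1600×282.21 + 0.2400×199.22 + 0.0200×225.81 + 0.5800×229.96 = 230.8575 per 100 000.
Difference = 190.1975 − 230.8575 = -40.6600.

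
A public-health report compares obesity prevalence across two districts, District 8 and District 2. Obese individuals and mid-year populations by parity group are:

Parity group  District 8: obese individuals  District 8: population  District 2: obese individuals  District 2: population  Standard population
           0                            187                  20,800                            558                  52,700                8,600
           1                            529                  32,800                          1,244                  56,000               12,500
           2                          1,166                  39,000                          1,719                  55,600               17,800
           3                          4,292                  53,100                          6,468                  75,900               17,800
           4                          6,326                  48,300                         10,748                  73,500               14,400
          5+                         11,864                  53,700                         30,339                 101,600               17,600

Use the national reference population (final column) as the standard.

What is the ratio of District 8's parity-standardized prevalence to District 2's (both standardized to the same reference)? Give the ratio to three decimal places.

0.819

Parity-specific rates per 1,000 for District 8: 8.990, 16.128, 29.897, 80.829, 130.973, 220.931.
For District 2: 10.588, 22.214, 30.917, 85.217, 146.231, 298.612.
Standard total = 88,700; weights = 0.0970, 0.1409, 0.2007, 0.2007, 0.1623, 0.1984.
District 8: 0.0970×8.990 + 0.1409×16.128 + 0.2007×29.897 + 0.2007×80.829 + 0.1623×130.973 + 0.1984×220.931 = 90.4650 per 1,000.
District 2: 0.0970×10.588 + 0.1409×22.214 + 0.2007×30.917 + 0.2007×85.217 + 0.1623×146.231 + 0.1984×298.612 = 110.4537 per 1,000.
Ratio = 90.4650 ÷ 110.4537 = 0.81903.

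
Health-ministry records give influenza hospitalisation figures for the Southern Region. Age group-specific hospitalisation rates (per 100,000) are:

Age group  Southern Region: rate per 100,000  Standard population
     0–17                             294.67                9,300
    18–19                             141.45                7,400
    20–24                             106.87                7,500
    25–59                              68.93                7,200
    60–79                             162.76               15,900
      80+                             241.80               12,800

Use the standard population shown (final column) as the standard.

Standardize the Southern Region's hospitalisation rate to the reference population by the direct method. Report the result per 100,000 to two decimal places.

Standard total = 60,100; weights = 0.1547, 0.1231, 0.1248, 0.1198, 0.2646, 0.2130.
Standardized rate: 0.1547×294.67 + 0.1231×141.45 + 0.1248×106.87 + 0.1198×68.93 + 0.2646×162.76 + 0.2130×241.80 = 179.1665 per 100,000.

179.17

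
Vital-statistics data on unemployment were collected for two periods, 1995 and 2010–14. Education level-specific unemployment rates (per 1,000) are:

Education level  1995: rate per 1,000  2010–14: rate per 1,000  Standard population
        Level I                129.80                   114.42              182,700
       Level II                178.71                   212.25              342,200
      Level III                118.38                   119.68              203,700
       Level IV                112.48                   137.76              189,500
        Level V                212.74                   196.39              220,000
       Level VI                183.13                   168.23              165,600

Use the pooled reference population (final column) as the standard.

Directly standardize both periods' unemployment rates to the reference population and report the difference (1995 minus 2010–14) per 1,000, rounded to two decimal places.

-5.87

Standard total = 1,303,700; weights = 0.1401, 0.2625, 0.1562, 0.1454, 0.1688, 0.1270.
1995: 0.1401×129.80 + 0.2625×178.71 + 0.1562×118.38 + 0.1454×112.48 + 0.1688×212.74 + 0.1270×183.13 = 159.1065 per 1,000.
2010–14: 0.1401×114.42 + 0.2625×212.25 + 0.1562×119.68 + 0.1454×137.76 + 0.1688×196.39 + 0.1270×168.23 = 164.9808 per 1,000.
Difference = 159.1065 − 164.9808 = -5.8744.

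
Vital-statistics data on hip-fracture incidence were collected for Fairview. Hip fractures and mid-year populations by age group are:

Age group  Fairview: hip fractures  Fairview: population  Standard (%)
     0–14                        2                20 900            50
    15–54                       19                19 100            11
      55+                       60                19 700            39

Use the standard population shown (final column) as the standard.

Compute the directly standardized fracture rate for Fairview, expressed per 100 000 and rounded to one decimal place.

Age-specific rates per 100 000 for Fairview: 9.57, 99.48, 304.57.
Standard weights: 0.50, 0.11, 0.39.
Standardized rate: 0.5000×9.57 + 0.1100×99.48 + 0.3900×304.57 = 134.5088 per 100 000.

134.5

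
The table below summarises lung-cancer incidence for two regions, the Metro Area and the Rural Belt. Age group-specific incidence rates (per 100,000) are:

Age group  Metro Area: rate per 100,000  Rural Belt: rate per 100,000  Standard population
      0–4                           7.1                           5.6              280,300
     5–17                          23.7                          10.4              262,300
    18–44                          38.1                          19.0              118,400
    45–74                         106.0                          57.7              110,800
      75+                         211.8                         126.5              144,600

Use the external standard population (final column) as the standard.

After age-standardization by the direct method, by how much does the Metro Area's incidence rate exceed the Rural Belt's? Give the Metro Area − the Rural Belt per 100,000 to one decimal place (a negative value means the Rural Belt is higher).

26.0

Standard total = 916,400; weights = 0.3059, 0.2862, 0.1292, 0.1209, 0.1578.
The Metro Area: 0.3059×7.1 + 0.2862×23.7 + 0.1292×38.1 + 0.1209×106.0 + 0.1578×211.8 = 60.1143 per 100,000.
The Rural Belt: 0.3059×5.6 + 0.2862×10.4 + 0.1292×19.0 + 0.1209×57.7 + 0.1578×126.5 = 34.0815 per 100,000.
Difference = 60.1143 − 34.0815 = 26.0328.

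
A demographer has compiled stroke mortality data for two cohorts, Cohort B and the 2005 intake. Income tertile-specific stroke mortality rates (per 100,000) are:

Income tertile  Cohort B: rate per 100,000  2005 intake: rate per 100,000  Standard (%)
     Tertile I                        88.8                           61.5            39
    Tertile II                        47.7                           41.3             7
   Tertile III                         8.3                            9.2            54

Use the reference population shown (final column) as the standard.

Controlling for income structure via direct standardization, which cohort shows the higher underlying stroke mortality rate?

Standard weights: 0.39, 0.07, 0.54.
Cohort B: 0.3900×88.8 + 0.0700×47.7 + 0.5400×8.3 = 42.4530 per 100,000.
The 2005 intake: 0.3900×61.5 + 0.0700×41.3 + 0.5400×9.2 = 31.8440 per 100,000.

Cohort B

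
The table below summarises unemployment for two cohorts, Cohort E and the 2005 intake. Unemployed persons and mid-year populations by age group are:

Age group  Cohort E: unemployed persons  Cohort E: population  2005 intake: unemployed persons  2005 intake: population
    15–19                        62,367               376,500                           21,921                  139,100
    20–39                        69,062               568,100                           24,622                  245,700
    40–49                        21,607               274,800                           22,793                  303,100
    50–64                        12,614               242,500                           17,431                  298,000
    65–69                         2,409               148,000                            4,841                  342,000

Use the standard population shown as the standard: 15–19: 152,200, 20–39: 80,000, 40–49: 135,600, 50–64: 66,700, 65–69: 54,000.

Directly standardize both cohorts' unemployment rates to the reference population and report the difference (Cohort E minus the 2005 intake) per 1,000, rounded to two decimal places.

Age-specific rates per 1,000 for Cohort E: 165.649, 121.567, 78.628, 52.016, 16.277.
For the 2005 intake: 157.592, 100.212, 75.200, 58.493, 14.155.
Standard total = 488,500; weights = 0.3116, 0.1638, 0.2776, 0.1365, 0.1105.
Cohort E: 0.3116×165.649 + 0.1638×121.567 + 0.2776×78.628 + 0.1365×52.016 + 0.1105×16.277 = 102.2469 per 1,000.
The 2005 intake: 0.3116×157.592 + 0.1638×100.212 + 0.2776×75.200 + 0.1365×58.493 + 0.1105×14.155 = 95.9372 per 1,000.
Difference = 102.2469 − 95.9372 = 6.3097.

6.31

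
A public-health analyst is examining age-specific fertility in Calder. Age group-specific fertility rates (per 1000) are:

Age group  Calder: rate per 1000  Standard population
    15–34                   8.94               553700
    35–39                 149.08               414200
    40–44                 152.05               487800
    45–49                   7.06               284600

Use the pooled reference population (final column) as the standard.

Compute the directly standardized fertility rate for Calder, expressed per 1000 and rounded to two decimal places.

82.10

Standard total = 1740300; weights = 0.3182, 0.2380, 0.2803, 0.1635.
Standardized rate: 0.3182×8.94 + 0.2380×149.08 + 0.2803×152.05 + 0.1635×7.06 = 82.0998 per 1000.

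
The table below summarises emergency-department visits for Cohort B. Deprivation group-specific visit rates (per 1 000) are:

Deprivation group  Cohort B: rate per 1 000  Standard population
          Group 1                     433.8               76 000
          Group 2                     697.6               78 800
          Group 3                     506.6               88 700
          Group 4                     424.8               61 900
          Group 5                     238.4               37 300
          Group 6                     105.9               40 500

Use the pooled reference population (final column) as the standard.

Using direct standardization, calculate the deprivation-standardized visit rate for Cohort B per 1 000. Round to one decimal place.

Standard total = 383 200; weights = 0.1983, 0.2056, 0.2315, 0.1615, 0.0973, 0.1057.
Standardized rate: 0.1983×433.8 + 0.2056×697.6 + 0.2315×506.6 + 0.1615×424.8 + 0.0973×238.4 + 0.1057×105.9 = 449.7690 per 1 000.

449.8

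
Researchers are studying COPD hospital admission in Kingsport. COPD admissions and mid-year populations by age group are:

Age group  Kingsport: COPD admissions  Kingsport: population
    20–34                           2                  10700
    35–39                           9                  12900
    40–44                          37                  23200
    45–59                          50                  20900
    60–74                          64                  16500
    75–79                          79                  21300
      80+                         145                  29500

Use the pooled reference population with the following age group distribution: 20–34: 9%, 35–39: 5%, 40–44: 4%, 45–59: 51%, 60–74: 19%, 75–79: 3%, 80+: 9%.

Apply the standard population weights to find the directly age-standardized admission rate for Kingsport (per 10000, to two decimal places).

26.26

Age-specific rates per 10000 for Kingsport: 1.87, 6.98, 15.95, 23.92, 38.79, 37.09, 49.15.
Standard weights: 0.09, 0.05, 0.04, 0.51, 0.19, 0.03, 0.09.
Standardized rate: 0.0900×1.87 + 0.0500×6.98 + 0.0400×15.95 + 0.5100×23.92 + 0.1900×38.79 + 0.0300×37.09 + 0.0900×49.15 = 26.2621 per 10000.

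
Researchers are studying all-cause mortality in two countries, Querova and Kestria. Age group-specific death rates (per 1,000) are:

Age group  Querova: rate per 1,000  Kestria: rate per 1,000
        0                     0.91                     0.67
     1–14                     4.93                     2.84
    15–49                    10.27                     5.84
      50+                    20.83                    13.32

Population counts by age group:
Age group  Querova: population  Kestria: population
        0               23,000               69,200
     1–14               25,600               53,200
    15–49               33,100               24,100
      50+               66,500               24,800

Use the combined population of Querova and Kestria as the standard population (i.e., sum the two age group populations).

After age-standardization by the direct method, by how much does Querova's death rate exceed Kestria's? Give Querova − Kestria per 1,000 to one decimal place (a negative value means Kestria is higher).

Combined standard total = 319,500; weights = 0.2886, 0.2466, 0.1790, 0.2858.
Querova: 0.2886×0.91 + 0.2466×4.93 + 0.1790×10.27 + 0.2858×20.83 = 9.2695 per 1,000.
Kestria: 0.2886×0.67 + 0.2466×2.84 + 0.1790×5.84 + 0.2858×13.32 = 5.7456 per 1,000.
Difference = 9.2695 − 5.7456 = 3.5239.

3.5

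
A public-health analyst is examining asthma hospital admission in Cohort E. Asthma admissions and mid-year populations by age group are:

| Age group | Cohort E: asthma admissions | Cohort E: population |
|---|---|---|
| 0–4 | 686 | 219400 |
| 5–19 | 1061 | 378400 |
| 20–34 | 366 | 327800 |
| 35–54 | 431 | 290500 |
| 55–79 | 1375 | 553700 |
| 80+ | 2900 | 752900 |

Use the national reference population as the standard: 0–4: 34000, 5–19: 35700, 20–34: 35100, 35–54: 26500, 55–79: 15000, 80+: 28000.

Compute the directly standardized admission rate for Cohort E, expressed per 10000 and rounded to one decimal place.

Age-specific rates per 10000 for Cohort E: 31.27, 28.04, 11.17, 14.84, 24.83, 38.52.
Standard total = 174300; weights = 0.1951, 0.2048, 0.2014, 0.1520, 0.0861, 0.1606.
Standardized rate: 0.1951×31.27 + 0.2048×28.04 + 0.2014×11.17 + 0.1520×14.84 + 0.0861×24.83 + 0.1606×38.52 = 24.6709 per 10000.

24.7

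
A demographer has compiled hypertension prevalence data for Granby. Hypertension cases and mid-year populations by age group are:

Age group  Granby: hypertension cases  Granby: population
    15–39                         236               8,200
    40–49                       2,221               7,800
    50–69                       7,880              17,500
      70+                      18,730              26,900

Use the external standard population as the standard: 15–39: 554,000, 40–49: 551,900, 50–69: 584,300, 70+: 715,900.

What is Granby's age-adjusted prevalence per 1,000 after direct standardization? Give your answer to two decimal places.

388.46

Age-specific rates per 1,000 for Granby: 28.780, 284.744, 450.286, 696.283.
Standard total = 2,406,100; weights = 0.2302, 0.2294, 0.2428, 0.2975.
Standardized rate: 0.2302×28.780 + 0.2294×284.744 + 0.2428×450.286 + 0.2975×696.283 = 388.4564 per 1,000.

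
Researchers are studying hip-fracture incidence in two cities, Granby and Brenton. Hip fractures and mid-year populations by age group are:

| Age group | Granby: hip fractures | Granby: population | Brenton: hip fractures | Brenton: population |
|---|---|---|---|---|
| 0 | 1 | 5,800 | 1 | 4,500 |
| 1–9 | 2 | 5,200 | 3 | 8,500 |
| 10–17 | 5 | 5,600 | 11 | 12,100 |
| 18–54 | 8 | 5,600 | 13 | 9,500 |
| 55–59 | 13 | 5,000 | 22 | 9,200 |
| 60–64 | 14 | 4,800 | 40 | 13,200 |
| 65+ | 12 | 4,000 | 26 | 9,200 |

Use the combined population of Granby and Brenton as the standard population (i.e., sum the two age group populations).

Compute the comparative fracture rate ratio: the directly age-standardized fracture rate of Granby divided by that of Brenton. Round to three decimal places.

1.022

Age-specific rates per 100,000 for Granby: 17.24, 38.46, 89.29, 142.86, 260.00, 291.67, 300.00.
For Brenton: 22.22, 35.29, 90.91, 136.84, 239.13, 303.03, 282.61.
Combined standard total = 102,200; weights = 0.1008, 0.1341, 0.1732, 0.1477, 0.1389, 0.1761, 0.1292.
Granby: 0.1008×17.24 + 0.1341×38.46 + 0.1732×89.29 + 0.1477×142.86 + 0.1389×260.00 + 0.1761×291.67 + 0.1292×300.00 = 169.7065 per 100,000.
Brenton: 0.1008×22.22 + 0.1341×35.29 + 0.1732×90.91 + 0.1477×136.84 + 0.1389×239.13 + 0.1761×303.03 + 0.1292×282.61 = 166.0319 per 100,000.
Ratio = 169.7065 ÷ 166.0319 = 1.02213.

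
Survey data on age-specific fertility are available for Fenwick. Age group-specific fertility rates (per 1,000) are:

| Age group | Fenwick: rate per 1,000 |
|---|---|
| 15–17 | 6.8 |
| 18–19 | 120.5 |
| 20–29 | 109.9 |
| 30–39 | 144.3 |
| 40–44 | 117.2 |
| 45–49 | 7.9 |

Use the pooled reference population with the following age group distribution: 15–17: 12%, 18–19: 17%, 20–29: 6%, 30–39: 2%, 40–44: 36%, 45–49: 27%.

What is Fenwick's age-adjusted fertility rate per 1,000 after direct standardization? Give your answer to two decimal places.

75.11

Standard weights: 0.12, 0.17, 0.06, 0.02, 0.36, 0.27.
Standardized rate: 0.1200×6.8 + 0.1700×120.5 + 0.0600×109.9 + 0.0200×144.3 + 0.3600×117.2 + 0.2700×7.9 = 75.1060 per 1,000.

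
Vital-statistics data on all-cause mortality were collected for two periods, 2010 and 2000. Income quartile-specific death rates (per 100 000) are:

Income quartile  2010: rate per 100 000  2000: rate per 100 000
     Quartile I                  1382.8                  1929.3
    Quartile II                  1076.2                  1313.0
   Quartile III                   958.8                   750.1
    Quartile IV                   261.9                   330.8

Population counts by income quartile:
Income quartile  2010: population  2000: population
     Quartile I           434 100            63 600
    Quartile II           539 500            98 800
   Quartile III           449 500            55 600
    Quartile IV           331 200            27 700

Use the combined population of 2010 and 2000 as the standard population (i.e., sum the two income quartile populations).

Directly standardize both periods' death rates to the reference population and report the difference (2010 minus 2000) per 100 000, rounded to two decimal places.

Combined standard total = 2 000 000; weights = 0.2488, 0.3191, 0.2525, 0.1794.
2010: 0.2488×1382.8 + 0.3191×1076.2 + 0.2525×958.8 + 0.1794×261.9 = 976.7219 per 100 000.
2000: 0.2488×1929.3 + 0.3191×1313.0 + 0.2525×750.1 + 0.1794×330.8 = 1147.9501 per 100 000.
Difference = 976.7219 − 1147.9501 = -171.2282.

-171.23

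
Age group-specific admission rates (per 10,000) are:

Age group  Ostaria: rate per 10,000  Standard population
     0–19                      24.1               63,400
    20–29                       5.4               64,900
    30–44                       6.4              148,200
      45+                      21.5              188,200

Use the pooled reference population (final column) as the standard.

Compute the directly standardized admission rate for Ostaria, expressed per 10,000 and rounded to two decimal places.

14.79

Standard total = 464,700; weights = 0.1364, 0.1397, 0.3189, 0.4050.
Standardized rate: 0.1364×24.1 + 0.1397×5.4 + 0.3189×6.4 + 0.4050×21.5 = 14.7906 per 10,000.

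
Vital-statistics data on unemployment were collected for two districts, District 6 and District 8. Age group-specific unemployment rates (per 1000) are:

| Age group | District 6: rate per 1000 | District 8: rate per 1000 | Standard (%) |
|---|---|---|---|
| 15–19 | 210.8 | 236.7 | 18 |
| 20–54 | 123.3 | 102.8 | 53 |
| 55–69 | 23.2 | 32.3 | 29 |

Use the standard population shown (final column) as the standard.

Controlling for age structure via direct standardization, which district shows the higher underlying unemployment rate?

District 6

Standard weights: 0.18, 0.53, 0.29.
District 6: 0.1800×210.8 + 0.5300×123.3 + 0.2900×23.2 = 110.0210 per 1000.
District 8: 0.1800×236.7 + 0.5300×102.8 + 0.2900×32.3 = 106.4570 per 1000.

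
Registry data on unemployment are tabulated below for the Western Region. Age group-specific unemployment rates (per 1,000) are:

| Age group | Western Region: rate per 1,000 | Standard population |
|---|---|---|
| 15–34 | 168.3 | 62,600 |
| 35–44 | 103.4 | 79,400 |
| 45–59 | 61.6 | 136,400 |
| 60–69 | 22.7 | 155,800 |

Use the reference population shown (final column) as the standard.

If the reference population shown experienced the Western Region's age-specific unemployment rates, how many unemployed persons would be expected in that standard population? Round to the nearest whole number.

30684

Expected unemployed persons = Σ (standard pop × age-specific rate ÷ 1,000)
= 62,600×168.3/1,000 + 79,400×103.4/1,000 + 136,400×61.6/1,000 + 155,800×22.7/1,000
= 10535.58 + 8209.96 + 8402.24 + 3536.66 = 30684.44.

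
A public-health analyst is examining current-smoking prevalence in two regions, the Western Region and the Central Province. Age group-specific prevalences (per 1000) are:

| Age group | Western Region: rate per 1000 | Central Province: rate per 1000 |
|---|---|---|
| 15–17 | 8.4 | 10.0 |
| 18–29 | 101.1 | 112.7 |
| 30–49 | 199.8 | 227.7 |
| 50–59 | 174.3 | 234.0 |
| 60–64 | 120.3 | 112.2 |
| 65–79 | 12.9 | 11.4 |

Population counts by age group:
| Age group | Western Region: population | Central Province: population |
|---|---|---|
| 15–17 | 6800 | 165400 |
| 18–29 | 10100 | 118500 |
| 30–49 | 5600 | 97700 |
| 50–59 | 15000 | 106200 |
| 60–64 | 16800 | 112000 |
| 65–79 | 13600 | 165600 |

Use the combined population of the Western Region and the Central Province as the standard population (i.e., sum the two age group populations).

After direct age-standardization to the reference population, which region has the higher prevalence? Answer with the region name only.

Central Province

Combined standard total = 833300; weights = 0.2066, 0.1543, 0.1240, 0.1454, 0.1546, 0.2150.
The Western Region: 0.2066×8.4 + 0.1543×101.1 + 0.1240×199.8 + 0.1454×174.3 + 0.1546×120.3 + 0.2150×12.9 = 88.8261 per 1000.
The Central Province: 0.2066×10.0 + 0.1543×112.7 + 0.1240×227.7 + 0.1454×234.0 + 0.1546×112.2 + 0.2150×11.4 = 101.5141 per 1000.
The crude rates (103.21 vs 100.03) would put the Western Region higher, but that reflects its age composition; once standardized to a common age structure, the Central Province has the higher underlying rate.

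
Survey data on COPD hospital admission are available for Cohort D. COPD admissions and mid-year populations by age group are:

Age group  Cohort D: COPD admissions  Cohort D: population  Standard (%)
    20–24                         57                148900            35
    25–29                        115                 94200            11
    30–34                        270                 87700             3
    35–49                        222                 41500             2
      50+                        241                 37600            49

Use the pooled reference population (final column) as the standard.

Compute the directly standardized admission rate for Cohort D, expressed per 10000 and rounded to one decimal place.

36.1

Age-specific rates per 10000 for Cohort D: 3.83, 12.21, 30.79, 53.49, 64.10.
Standard weights: 0.35, 0.11, 0.03, 0.02, 0.49.
Standardized rate: 0.3500×3.83 + 0.1100×12.21 + 0.0300×30.79 + 0.0200×53.49 + 0.4900×64.10 = 36.0831 per 10000.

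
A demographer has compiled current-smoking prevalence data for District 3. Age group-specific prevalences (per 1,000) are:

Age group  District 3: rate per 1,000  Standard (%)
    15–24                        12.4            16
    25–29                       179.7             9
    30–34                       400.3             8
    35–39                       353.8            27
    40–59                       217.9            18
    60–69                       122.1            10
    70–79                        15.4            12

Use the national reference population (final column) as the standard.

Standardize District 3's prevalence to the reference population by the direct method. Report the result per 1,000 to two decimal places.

Standard weights: 0.16, 0.09, 0.08, 0.27, 0.18, 0.10, 0.12.
Standardized rate: 0.1600×12.4 + 0.0900×179.7 + 0.0800×400.3 + 0.2700×353.8 + 0.1800×217.9 + 0.1000×122.1 + 0.1200×15.4 = 198.9870 per 1,000.

198.99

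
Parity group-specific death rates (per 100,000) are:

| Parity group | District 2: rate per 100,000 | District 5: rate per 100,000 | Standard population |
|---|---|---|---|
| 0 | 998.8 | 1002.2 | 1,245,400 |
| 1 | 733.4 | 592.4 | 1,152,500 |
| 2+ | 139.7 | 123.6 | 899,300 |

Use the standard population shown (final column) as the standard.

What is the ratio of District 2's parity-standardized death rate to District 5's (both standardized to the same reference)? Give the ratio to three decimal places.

Standard total = 3,297,200; weights = 0.3777, 0.3495, 0.2727.
District 2: 0.3777×998.8 + 0.3495×733.4 + 0.2727×139.7 = 671.7158 per 100,000.
District 5: 0.3777×1002.2 + 0.3495×592.4 + 0.2727×123.6 = 619.3238 per 100,000.
Ratio = 671.7158 ÷ 619.3238 = 1.08460.

1.085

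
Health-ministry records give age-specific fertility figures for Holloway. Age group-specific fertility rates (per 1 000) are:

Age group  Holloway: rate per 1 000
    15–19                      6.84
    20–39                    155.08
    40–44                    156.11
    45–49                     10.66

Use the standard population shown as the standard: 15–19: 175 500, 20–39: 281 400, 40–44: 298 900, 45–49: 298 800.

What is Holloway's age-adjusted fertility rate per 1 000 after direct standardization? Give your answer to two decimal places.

Standard total = 1 054 600; weights = 0.1664, 0.2668, 0.2834, 0.2833.
Standardized rate: 0.1664×6.84 + 0.2668×155.08 + 0.2834×156.11 + 0.2833×10.66 = 89.7842 per 1 000.

89.78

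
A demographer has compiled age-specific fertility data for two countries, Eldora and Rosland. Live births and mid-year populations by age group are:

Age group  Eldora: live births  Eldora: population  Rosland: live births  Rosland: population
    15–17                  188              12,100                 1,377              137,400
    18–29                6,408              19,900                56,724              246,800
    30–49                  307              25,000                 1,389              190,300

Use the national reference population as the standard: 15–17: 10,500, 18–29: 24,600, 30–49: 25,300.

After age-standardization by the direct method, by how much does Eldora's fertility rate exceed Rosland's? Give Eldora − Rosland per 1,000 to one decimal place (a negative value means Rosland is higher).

40.6

Age-specific rates per 1,000 for Eldora: 15.537, 322.010, 12.280.
For Rosland: 10.022, 229.838, 7.299.
Standard total = 60,400; weights = 0.1738, 0.4073, 0.4189.
Eldora: 0.1738×15.537 + 0.4073×322.010 + 0.4189×12.280 = 138.9946 per 1,000.
Rosland: 0.1738×10.022 + 0.4073×229.838 + 0.4189×7.299 = 98.4091 per 1,000.
Difference = 138.9946 − 98.4091 = 40.5855.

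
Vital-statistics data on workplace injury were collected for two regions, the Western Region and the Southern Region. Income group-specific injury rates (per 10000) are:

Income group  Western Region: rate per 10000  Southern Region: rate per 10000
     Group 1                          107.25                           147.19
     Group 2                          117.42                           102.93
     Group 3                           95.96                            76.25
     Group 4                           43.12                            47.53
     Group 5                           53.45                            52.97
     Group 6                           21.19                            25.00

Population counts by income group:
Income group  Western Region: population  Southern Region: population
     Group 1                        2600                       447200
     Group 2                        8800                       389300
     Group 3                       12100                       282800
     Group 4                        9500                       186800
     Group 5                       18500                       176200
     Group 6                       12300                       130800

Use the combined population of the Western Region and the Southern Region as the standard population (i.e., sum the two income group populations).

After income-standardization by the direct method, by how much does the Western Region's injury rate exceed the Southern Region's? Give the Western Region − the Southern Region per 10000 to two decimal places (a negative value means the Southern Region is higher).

Combined standard total = 1676900; weights = 0.2682, 0.2374, 0.1759, 0.1171, 0.1161, 0.0853.
The Western Region: 0.2682×107.25 + 0.2374×117.42 + 0.1759×95.96 + 0.1171×43.12 + 0.1161×53.45 + 0.0853×21.19 = 86.5812 per 10000.
The Southern Region: 0.2682×147.19 + 0.2374×102.93 + 0.1759×76.25 + 0.1171×47.53 + 0.1161×52.97 + 0.0853×25.00 = 91.1739 per 10000.
Difference = 86.5812 − 91.1739 = -4.5927.

-4.59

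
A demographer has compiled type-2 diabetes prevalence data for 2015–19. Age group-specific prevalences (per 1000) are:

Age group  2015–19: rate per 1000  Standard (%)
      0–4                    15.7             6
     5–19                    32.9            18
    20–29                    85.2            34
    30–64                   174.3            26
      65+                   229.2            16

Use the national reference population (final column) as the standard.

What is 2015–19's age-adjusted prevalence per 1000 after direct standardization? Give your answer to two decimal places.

117.82

Standard weights: 0.06, 0.18, 0.34, 0.26, 0.16.
Standardized rate: 0.0600×15.7 + 0.1800×32.9 + 0.3400×85.2 + 0.2600×174.3 + 0.1600×229.2 = 117.8220 per 1000.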